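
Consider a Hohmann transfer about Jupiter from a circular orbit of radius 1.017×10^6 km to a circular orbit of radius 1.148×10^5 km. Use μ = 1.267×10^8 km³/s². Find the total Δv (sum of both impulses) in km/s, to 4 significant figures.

Δv = 17.45 km/s

The Hohmann ellipse has a_t = (r₁ + r₂)/2 = 5.659×10^5 km.
At r₁ the circular-orbit speed is v₁ = √(μ/r₁) = 11.1616 km/s.
On the transfer ellipse at r₁, vis-viva gives v_a = √[μ(2/r₁ − 1/a_t)] = 5.02723 km/s.
First burn Δv₁ = |v_a − v₁| = 6.1344 km/s.
At r₂, v₂ = √(μ/r₂) = 33.2214 km/s.
Transfer-orbit speed at r₂: v_p = √[μ(2/r₂ − 1/a_t)] = 44.5357 km/s.
Second burn Δv₂ = |v₂ − v_p| = 11.314 km/s.
Δv = Δv₁ + Δv₂ = 6.1344 + 11.314 = 17.45 km/s.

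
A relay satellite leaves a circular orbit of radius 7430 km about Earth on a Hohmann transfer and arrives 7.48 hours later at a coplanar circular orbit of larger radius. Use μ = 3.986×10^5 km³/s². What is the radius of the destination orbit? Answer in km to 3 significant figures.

Transfer time t = 7.48 hours = 26928 s, and t = π√(a_t³/μ).
So a_t = (μ t²/π²)^(1/3) = (3.986×10^5 × (26928)² / π²)^(1/3) = 30823 km.
Since a_t = (r₁ + r₂)/2, r₂ = 2a_t − r₁ = 2×30823 − 7430 = 54216 km.

r₂ = 54200 km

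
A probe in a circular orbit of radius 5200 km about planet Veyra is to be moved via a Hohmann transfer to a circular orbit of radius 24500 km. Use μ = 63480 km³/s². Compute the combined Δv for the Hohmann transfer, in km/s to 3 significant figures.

Semi-major axis of the transfer orbit: a_t = (5200 + 24500)/2 = 14850 km.
Circular speed at r₁: v₁ = √(μ/r₁) = √(63480/5200) = 3.49395 km/s.
On the transfer ellipse at r₁, vis-viva gives v_p = √[μ(2/r₁ − 1/a_t)] = 4.48783 km/s.
First burn Δv₁ = |v_p − v₁| = 0.9939 km/s.
Circular speed at r₂: v₂ = √(μ/r₂) = 1.60966 km/s.
Transfer-orbit speed at r₂: v_a = √[μ(2/r₂ − 1/a_t)] = 0.952519 km/s.
Second burn Δv₂ = |v₂ − v_a| = 0.6571 km/s.
Total Δv = Δv₁ + Δv₂ = 1.651 km/s.

Δv = 1.65 km/s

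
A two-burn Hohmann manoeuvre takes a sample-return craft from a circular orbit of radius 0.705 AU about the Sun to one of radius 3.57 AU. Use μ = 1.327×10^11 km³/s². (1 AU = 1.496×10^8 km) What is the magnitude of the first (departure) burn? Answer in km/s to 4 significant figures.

In km: r₁ = 0.705 × 1.496×10^8 = 1.05468×10^8 km; r₂ = 3.57 × 1.496×10^8 = 5.34072×10^8 km.
Transfer-ellipse semi-major axis a_t = (r₁ + r₂)/2 = (1.05468×10^8 + 5.34072×10^8)/2 = 3.1977×10^8 km.
On the circular orbit at r = 1.05468×10^8 km, v_c = √(μ/r) = 35.47 km/s.
Vis-viva on the transfer ellipse at r = 1.05468×10^8 km gives v_t = √[μ(2/r − 1/a_t)] = 45.84 km/s.
Δv₁ = |v_t − v_c| = |45.84 − 35.47| = 10.37 km/s.

Δv₁ = 10.37 km/s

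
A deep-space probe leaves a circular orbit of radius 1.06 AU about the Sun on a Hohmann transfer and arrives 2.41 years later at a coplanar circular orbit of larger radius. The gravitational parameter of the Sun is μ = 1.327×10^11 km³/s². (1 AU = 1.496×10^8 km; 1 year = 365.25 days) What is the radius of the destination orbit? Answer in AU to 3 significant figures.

In km: r₁ = 1.06 × 1.496×10^8 = 1.58576×10^8 km.
Transfer time t = 2.41 years × 365.25 × 86400 s = 7.6053816×10^7 s, and t = π√(a_t³/μ).
So a_t = (μ t²/π²)^(1/3) = (1.327×10^11 × (7.6053816×10^7)² / π²)^(1/3) = 4.2685×10^8 km.
Since a_t = (r₁ + r₂)/2, r₂ = 2a_t − r₁ = 2×4.2685×10^8 − 1.58576×10^8 = 6.95124×10^8 km.
In AU: r₂ = 6.95124×10^8 / 1.496×10^8 = 4.65 AU.

r₂ = 4.65 AU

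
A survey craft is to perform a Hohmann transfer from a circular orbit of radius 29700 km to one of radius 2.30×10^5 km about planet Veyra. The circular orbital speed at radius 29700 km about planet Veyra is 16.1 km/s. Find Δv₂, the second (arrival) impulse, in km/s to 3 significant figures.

Δv₂ = 3.02 km/s

From the circular-orbit relation v² = μ/r at r = 29700 km: μ = v²r = (16.1)² × 29700 = 7.69854×10^6 km³/s².
The Hohmann ellipse has a_t = (r₁ + r₂)/2 = 1.2985×10^5 km.
On the circular orbit at r = 2.300×10^5 km, v_c = √(μ/r) = 5.7855 km/s.
Transfer-orbit speed at the same r (vis-viva, a = a_t): v_t = √[μ(2/r − 1/a_t)] = 2.7669 km/s.
Δv₂ = |v_t − v_c| = |2.7669 − 5.7855| = 3.019 km/s.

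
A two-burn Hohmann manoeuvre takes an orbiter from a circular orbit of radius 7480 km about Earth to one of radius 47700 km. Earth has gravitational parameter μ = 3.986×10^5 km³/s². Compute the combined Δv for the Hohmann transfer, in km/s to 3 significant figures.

Δv = 3.68 km/s

The Hohmann ellipse has a_t = (r₁ + r₂)/2 = 27590 km.
Circular speed at r₁: v₁ = √(μ/r₁) = √(3.986×10^5/7480) = 7.29992 km/s.
Transfer-orbit speed at r₁ (vis-viva): v_p = √[μ(2/r₁ − 1/a_t)] = 9.59845 km/s.
First burn Δv₁ = |v_p − v₁| = 2.2985 km/s.
At r₂, v₂ = √(μ/r₂) = 2.89074 km/s.
Transfer-orbit speed at r₂: v_a = √[μ(2/r₂ − 1/a_t)] = 1.50517 km/s.
Second burn Δv₂ = |v₂ − v_a| = 1.3856 km/s.
Δv = Δv₁ + Δv₂ = 2.2985 + 1.3856 = 3.684 km/s.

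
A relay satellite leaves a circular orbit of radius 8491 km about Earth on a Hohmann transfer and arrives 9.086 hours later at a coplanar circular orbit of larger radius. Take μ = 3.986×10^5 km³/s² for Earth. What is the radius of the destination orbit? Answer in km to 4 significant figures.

r₂ = 61690 km

Transfer time t = 9.086 hours = 32709.6 s, and t = π√(a_t³/μ).
So a_t = (μ t²/π²)^(1/3) = (3.986×10^5 × (32709.6)² / π²)^(1/3) = 35091 km.
Since a_t = (r₁ + r₂)/2, r₂ = 2a_t − r₁ = 2×35091 − 8491 = 61691 km.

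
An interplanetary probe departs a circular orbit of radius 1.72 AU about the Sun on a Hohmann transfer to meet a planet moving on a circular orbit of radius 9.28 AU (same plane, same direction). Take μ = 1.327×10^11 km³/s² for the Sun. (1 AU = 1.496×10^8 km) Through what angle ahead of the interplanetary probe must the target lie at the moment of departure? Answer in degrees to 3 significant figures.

In km: r₁ = 1.72 × 1.496×10^8 = 2.57312×10^8 km; r₂ = 9.28 × 1.496×10^8 = 1.388288×10^9 km.
Semi-major axis of the transfer orbit: a_t = (2.57312×10^8 + 1.388288×10^9)/2 = 8.228×10^8 km.
The half-period of the transfer ellipse is t = π√(a_t³/μ) = 2.0354×10^8 s.
The target's mean motion on its circular orbit is ω₂ = √(μ/r₂³) = 7.0423×10^-9 rad/s.
Angle swept by the target during transfer: ω₂·t = 1.4334 rad = 82.13°.
The interplanetary probe traverses 180° on the transfer ellipse, so the target must lead by 180° − 82.13° = 97.9°.

φ = 97.9°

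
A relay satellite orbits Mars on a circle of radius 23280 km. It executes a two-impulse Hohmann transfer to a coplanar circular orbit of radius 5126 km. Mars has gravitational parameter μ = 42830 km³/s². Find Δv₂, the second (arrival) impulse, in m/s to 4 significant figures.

Δv₂ = 810.1 m/s

The Hohmann ellipse has a_t = (r₁ + r₂)/2 = 14203 km.
Circular speed at r = 5126 km: v_c = √(μ/r) = 2.8906 km/s.
Transfer-orbit speed at the same r (vis-viva, a = a_t): v_t = √[μ(2/r − 1/a_t)] = 3.7007 km/s.
Δv₂ = |v_t − v_c| = |3.7007 − 2.8906| = 0.8101 km/s.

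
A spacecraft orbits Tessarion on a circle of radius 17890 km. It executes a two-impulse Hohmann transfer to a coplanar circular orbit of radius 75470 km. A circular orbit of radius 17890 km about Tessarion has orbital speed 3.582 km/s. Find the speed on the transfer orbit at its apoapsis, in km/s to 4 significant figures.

v = 1.080 km/s

From the circular-orbit relation v² = μ/r at r = 17890 km: μ = v²r = (3.582)² × 17890 = 2.29542×10^5 km³/s².
Transfer-ellipse semi-major axis a_t = (r₁ + r₂)/2 = (17890 + 75470)/2 = 46680 km.
The apoapsis of the transfer ellipse is at r = 75470 km.
From the vis-viva equation, v = √[μ(2/r − 1/a_t)] = 1.080 km/s.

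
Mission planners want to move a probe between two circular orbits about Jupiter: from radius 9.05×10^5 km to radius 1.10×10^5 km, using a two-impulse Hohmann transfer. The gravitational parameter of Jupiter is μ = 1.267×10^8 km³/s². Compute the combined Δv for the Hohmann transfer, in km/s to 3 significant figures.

Semi-major axis of the transfer orbit: a_t = (9.050×10^5 + 1.100×10^5)/2 = 5.075×10^5 km.
At r₁ the circular-orbit speed is v₁ = √(μ/r₁) = 11.83216 km/s.
Transfer-orbit speed at r₁ (vis-viva): v_a = √[μ(2/r₁ − 1/a_t)] = 5.508614 km/s.
First burn Δv₁ = |v_a − v₁| = 6.3235 km/s.
At r₂, v₂ = √(μ/r₂) = 33.93845 km/s.
Transfer-orbit speed at r₂: v_p = √[μ(2/r₂ − 1/a_t)] = 45.32087 km/s.
Second burn Δv₂ = |v₂ − v_p| = 11.382 km/s.
Total Δv = Δv₁ + Δv₂ = 17.71 km/s.

Δv = 17.7 km/s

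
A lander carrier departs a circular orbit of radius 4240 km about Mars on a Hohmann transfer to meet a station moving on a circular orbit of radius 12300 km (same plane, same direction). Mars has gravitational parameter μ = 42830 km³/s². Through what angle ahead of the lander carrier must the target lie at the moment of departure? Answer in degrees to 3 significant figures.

φ = 80.8°

The Hohmann ellipse has a_t = (r₁ + r₂)/2 = 8270 km.
Transfer time t = π√(a_t³/μ) = 11420 s.
The target's mean motion on its circular orbit is ω₂ = √(μ/r₂³) = 1.517×10^-4 rad/s.
Angle swept by the target during transfer: ω₂·t = 1.732 rad = 99.24°.
Arrival is 180° from departure on the ellipse, so φ = 180° − 99.24° = 80.8°.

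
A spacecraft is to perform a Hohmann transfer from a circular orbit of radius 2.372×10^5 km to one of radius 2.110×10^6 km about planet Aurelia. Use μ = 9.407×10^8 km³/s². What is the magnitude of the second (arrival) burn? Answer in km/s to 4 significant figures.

Δv₂ = 11.62 km/s

The Hohmann ellipse has a_t = (r₁ + r₂)/2 = 1.1736×10^6 km.
On the circular orbit at r = 2.110×10^6 km, v_c = √(μ/r) = 21.11 km/s.
Transfer-orbit speed at the same r (vis-viva, a = a_t): v_t = √[μ(2/r − 1/a_t)] = 9.493 km/s.
Δv₂ = |v_t − v_c| = |9.493 − 21.11| = 11.62 km/s.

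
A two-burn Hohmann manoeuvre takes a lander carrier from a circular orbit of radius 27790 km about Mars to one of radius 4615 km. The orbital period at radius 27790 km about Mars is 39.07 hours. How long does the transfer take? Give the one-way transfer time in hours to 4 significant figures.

From Kepler's third law T² = 4π²r³/μ at r = 27790 km, T = 39.07 hours = 39.07 × 3600 s = 1.40652×10^5 s: μ = 4π²r³/T² = 42828.6 km³/s².
Semi-major axis of the transfer orbit: a_t = (27790 + 4615)/2 = 16202.5 km.
Half the transfer-orbit period gives t = π√(a_t³/μ) = 31310 s.
Converting: 31310 s ÷ 3600 s/hour = 8.697 hours.

t = 8.697 hours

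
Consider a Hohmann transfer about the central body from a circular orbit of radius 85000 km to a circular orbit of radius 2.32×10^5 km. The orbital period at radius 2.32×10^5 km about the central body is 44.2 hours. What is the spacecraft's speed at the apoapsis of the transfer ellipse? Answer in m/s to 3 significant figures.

v = 6710 m/s

From Kepler's third law T² = 4π²r³/μ at r = 2.32×10^5 km, T = 44.2 hours = 44.2 × 3600 s = 1.5912×10^5 s: μ = 4π²r³/T² = 1.94704×10^7 km³/s².
The Hohmann ellipse has a_t = (r₁ + r₂)/2 = 1.585×10^5 km.
The apoapsis of the transfer ellipse is at r = 2.320×10^5 km.
Vis-viva: v = √[μ(2/r − 1/a_t)] = √[1.94704×10^7 × (2/2.320×10^5 − 1/1.585×10^5)] = 6.709 km/s.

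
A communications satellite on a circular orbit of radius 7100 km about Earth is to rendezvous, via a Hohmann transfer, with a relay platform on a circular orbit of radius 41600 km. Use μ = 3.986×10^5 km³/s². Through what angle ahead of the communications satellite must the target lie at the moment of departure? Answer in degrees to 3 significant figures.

φ = 99.4°

The Hohmann ellipse has a_t = (r₁ + r₂)/2 = 24350 km.
Transfer time t = π√(a_t³/μ) = 18907 s.
The target's mean motion on its circular orbit is ω₂ = √(μ/r₂³) = 7.4410×10^-5 rad/s.
Angle swept by the target during transfer: ω₂·t = 1.4069 rad = 80.61°.
The communications satellite traverses 180° on the transfer ellipse, so the target must lead by 180° − 80.61° = 99.4°.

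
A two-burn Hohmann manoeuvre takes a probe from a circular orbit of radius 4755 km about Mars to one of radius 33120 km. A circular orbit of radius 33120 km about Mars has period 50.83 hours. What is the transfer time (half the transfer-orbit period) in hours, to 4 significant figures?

t = 10.99 hours

From Kepler's third law T² = 4π²r³/μ at r = 33120 km, T = 50.83 hours = 50.83 × 3600 s = 1.82988×10^5 s: μ = 4π²r³/T² = 42833.7 km³/s².
Transfer-ellipse semi-major axis a_t = (r₁ + r₂)/2 = (4755 + 33120)/2 = 18937.5 km.
By Kepler's third law the transfer-orbit period is T = 2π√(a_t³/μ), so t = T/2 = 39560 s.
Converting: 39560 s ÷ 3600 s/hour = 10.99 hours.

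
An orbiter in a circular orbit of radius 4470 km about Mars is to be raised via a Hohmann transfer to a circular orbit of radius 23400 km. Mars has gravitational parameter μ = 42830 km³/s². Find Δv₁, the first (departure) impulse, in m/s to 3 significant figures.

The Hohmann ellipse has a_t = (r₁ + r₂)/2 = 13935 km.
Circular speed at r = 4470 km: v_c = √(μ/r) = 3.0954 km/s.
Vis-viva on the transfer ellipse at r = 4470 km gives v_t = √[μ(2/r − 1/a_t)] = 4.0112 km/s.
Δv₁ = |v_t − v_c| = |4.0112 − 3.0954| = 0.9158 km/s.

Δv₁ = 916 m/s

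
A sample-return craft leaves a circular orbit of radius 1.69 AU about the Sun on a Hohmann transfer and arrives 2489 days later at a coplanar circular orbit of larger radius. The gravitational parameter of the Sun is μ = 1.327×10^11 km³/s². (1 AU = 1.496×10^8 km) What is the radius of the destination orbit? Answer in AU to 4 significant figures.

r₂ = 9.721 AU

In km: r₁ = 1.69 × 1.496×10^8 = 2.52824×10^8 km.
Transfer time t = 2489 days = 2.150496×10^8 s, and t = π√(a_t³/μ).
So a_t = (μ t²/π²)^(1/3) = (1.327×10^11 × (2.150496×10^8)² / π²)^(1/3) = 8.5352×10^8 km.
Since a_t = (r₁ + r₂)/2, r₂ = 2a_t − r₁ = 2×8.5352×10^8 − 2.52824×10^8 = 1.454216×10^9 km.
In AU: r₂ = 1.454216×10^9 / 1.496×10^8 = 9.721 AU.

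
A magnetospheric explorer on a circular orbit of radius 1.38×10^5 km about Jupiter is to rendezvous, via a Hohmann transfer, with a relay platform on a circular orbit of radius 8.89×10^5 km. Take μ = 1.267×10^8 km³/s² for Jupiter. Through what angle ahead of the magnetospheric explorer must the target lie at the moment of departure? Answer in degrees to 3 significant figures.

Semi-major axis of the transfer orbit: a_t = (1.380×10^5 + 8.890×10^5)/2 = 5.135×10^5 km.
The half-period of the transfer ellipse is t = π√(a_t³/μ) = 1.02700×10^5 s.
The target's mean motion on its circular orbit is ω₂ = √(μ/r₂³) = 1.34288×10^-5 rad/s.
Angle swept by the target during transfer: ω₂·t = 1.3791 rad = 79.02°.
The magnetospheric explorer traverses 180° on the transfer ellipse, so the target must lead by 180° − 79.02° = 101°.

φ = 101°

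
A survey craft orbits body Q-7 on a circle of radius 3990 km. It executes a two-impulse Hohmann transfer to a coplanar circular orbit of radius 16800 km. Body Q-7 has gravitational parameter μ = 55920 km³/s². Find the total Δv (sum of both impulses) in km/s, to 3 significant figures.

Δv = 1.71 km/s

Transfer-ellipse semi-major axis a_t = (r₁ + r₂)/2 = (3990 + 16800)/2 = 10395 km.
Circular speed at r₁: v₁ = √(μ/r₁) = √(55920/3990) = 3.7437 km/s.
On the transfer ellipse at r₁, vis-viva gives v_p = √[μ(2/r₁ − 1/a_t)] = 4.7593 km/s.
First burn Δv₁ = |v_p − v₁| = 1.016 km/s.
Circular speed at r₂: v₂ = √(μ/r₂) = 1.8244 km/s.
Transfer-orbit speed at r₂: v_a = √[μ(2/r₂ − 1/a_t)] = 1.1303 km/s.
Second burn Δv₂ = |v₂ − v_a| = 0.6941 km/s.
Δv = Δv₁ + Δv₂ = 1.016 + 0.6941 = 1.710 km/s.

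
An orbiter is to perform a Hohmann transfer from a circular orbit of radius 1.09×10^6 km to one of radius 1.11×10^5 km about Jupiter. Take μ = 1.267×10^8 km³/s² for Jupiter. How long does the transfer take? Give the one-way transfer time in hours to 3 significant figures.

t = 36.1 hours

The Hohmann ellipse has a_t = (r₁ + r₂)/2 = 6.005×10^5 km.
By Kepler's third law the transfer-orbit period is T = 2π√(a_t³/μ), so t = T/2 = 1.299×10^5 s.
Converting: 1.299×10^5 s ÷ 3600 s/hour = 36.1 hours.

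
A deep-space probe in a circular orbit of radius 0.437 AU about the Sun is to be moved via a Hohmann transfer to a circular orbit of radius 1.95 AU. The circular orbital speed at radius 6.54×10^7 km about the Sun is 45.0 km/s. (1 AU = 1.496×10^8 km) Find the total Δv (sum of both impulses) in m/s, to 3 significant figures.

From the circular-orbit relation v² = μ/r at r = 6.54×10^7 km: μ = v²r = (45.0)² × 6.54×10^7 = 1.32435×10^11 km³/s².
In km: r₁ = 0.437 × 1.496×10^8 = 6.53752×10^7 km; r₂ = 1.95 × 1.496×10^8 = 2.9172×10^8 km.
Semi-major axis of the transfer orbit: a_t = (6.53752×10^7 + 2.9172×10^8)/2 = 1.785476×10^8 km.
Circular speed at r₁: v₁ = √(μ/r₁) = √(1.32435×10^11/6.53752×10^7) = 45.009 km/s.
Transfer-orbit speed at r₁ (v² = μ(2/r − 1/a)): v_p = √[μ(2/r₁ − 1/a_t)] = 57.531 km/s.
First burn Δv₁ = |v_p − v₁| = 12.522 km/s.
At r₂, v₂ = √(μ/r₂) = 21.307 km/s.
Transfer-orbit speed at r₂: v_a = √[μ(2/r₂ − 1/a_t)] = 12.893 km/s.
Second burn Δv₂ = |v₂ − v_a| = 8.4140 km/s.
Total Δv = Δv₁ + Δv₂ = 20.94 km/s.

Δv = 20900 m/s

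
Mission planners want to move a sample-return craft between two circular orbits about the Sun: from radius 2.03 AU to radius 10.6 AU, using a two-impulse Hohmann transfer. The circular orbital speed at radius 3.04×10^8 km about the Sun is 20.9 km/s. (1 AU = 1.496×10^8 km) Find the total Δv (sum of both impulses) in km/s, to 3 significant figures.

Δv = 10.1 km/s

From the circular-orbit relation v² = μ/r at r = 3.04×10^8 km: μ = v²r = (20.9)² × 3.04×10^8 = 1.32790×10^11 km³/s².
In km: r₁ = 2.03 × 1.496×10^8 = 3.03688×10^8 km; r₂ = 10.6 × 1.496×10^8 = 1.58576×10^9 km.
The Hohmann ellipse has a_t = (r₁ + r₂)/2 = 9.44724×10^8 km.
At r₁ the circular-orbit speed is v₁ = √(μ/r₁) = 20.911 km/s.
On the transfer ellipse at r₁, vis-viva gives v_p = √[μ(2/r₁ − 1/a_t)] = 27.092 km/s.
First burn Δv₁ = |v_p − v₁| = 6.181 km/s.
Circular speed at r₂: v₂ = √(μ/r₂) = 9.151 km/s.
Transfer-orbit speed at r₂: v_a = √[μ(2/r₂ − 1/a_t)] = 5.188 km/s.
Second burn Δv₂ = |v₂ − v_a| = 3.963 km/s.
Δv = Δv₁ + Δv₂ = 6.181 + 3.963 = 10.14 km/s.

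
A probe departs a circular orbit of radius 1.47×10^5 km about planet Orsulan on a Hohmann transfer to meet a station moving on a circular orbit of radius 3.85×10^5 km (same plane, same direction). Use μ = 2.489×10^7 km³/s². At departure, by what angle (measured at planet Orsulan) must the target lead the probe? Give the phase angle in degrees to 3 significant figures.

Transfer-ellipse semi-major axis a_t = (r₁ + r₂)/2 = (1.470×10^5 + 3.850×10^5)/2 = 2.660×10^5 km.
Transfer time t = π√(a_t³/μ) = 86390 s.
Target angular speed ω₂ = √(μ/r₂³) = 2.088×10^-5 rad/s.
Angle swept by the target during transfer: ω₂·t = 1.804 rad = 103.4°.
Arrival is 180° from departure on the ellipse, so φ = 180° − 103.4° = 76.6°.

φ = 76.6°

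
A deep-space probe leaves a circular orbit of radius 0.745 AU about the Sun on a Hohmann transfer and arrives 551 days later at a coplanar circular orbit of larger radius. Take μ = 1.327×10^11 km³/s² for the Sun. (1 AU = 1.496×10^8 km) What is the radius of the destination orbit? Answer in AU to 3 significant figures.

In km: r₁ = 0.745 × 1.496×10^8 = 1.11452×10^8 km.
Transfer time t = 551 days = 4.76064×10^7 s, and t = π√(a_t³/μ).
So a_t = (μ t²/π²)^(1/3) = (1.327×10^11 × (4.76064×10^7)² / π²)^(1/3) = 3.1234×10^8 km.
Since a_t = (r₁ + r₂)/2, r₂ = 2a_t − r₁ = 2×3.1234×10^8 − 1.11452×10^8 = 5.13228×10^8 km.
In AU: r₂ = 5.13228×10^8 / 1.496×10^8 = 3.43 AU.

r₂ = 3.43 AU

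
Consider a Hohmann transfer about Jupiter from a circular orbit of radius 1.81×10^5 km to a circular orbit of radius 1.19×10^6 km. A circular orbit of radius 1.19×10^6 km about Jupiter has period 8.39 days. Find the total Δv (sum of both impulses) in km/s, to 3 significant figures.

Δv = 13.4 km/s

From Kepler's third law T² = 4π²r³/μ at r = 1.19×10^6 km, T = 8.39 days = 8.39 × 86400 s = 7.24896×10^5 s: μ = 4π²r³/T² = 1.26605×10^8 km³/s².
The Hohmann ellipse has a_t = (r₁ + r₂)/2 = 6.855×10^5 km.
Circular speed at r₁: v₁ = √(μ/r₁) = √(1.26605×10^8/1.810×10^5) = 26.4475 km/s.
On the transfer ellipse at r₁, v² = μ(2/r − 1/a) gives v_p = √[μ(2/r₁ − 1/a_t)] = 34.8462 km/s.
First burn Δv₁ = |v_p − v₁| = 8.399 km/s.
At r₂, v₂ = √(μ/r₂) = 10.3146 km/s.
Transfer-orbit speed at r₂: v_a = √[μ(2/r₂ − 1/a_t)] = 5.30013 km/s.
Second burn Δv₂ = |v₂ − v_a| = 5.014 km/s.
Δv = Δv₁ + Δv₂ = 8.399 + 5.014 = 13.41 km/s.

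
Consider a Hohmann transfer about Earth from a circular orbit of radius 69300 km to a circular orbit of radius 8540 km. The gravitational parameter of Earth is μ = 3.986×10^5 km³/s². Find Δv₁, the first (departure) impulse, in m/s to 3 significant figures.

Δv₁ = 1270 m/s

Semi-major axis of the transfer orbit: a_t = (69300 + 8540)/2 = 38920 km.
Circular speed at r = 69300 km: v_c = √(μ/r) = 2.398 km/s.
Transfer-orbit speed at the same r (vis-viva, a = a_t): v_t = √[μ(2/r − 1/a_t)] = 1.123 km/s.
Δv₁ = |v_t − v_c| = |1.123 − 2.398| = 1.275 km/s.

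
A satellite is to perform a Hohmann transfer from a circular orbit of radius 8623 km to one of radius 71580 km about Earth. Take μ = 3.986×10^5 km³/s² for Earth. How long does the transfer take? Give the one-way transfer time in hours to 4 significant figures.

The Hohmann ellipse has a_t = (r₁ + r₂)/2 = 40101.5 km.
Half the transfer-orbit period gives t = π√(a_t³/μ) = 39960 s.
Converting: 39960 s ÷ 3600 s/hour = 11.10 hours.

t = 11.10 hours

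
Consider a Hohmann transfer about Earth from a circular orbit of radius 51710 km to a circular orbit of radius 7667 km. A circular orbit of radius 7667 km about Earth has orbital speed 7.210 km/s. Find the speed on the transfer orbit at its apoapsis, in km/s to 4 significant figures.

From the circular-orbit relation v² = μ/r at r = 7667 km: μ = v²r = (7.210)² × 7667 = 3.98562×10^5 km³/s².
The Hohmann ellipse has a_t = (r₁ + r₂)/2 = 29688.5 km.
The apoapsis of the transfer ellipse is at r = 51710 km.
Vis-viva: v = √[μ(2/r − 1/a_t)] = √[3.98562×10^5 × (2/51710 − 1/29688.5)] = 1.411 km/s.

v = 1.411 km/s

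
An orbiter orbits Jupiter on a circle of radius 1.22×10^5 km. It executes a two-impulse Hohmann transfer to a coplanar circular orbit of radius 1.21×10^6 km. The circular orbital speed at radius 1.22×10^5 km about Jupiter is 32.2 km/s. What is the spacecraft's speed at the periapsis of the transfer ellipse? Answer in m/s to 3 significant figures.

From the circular-orbit relation v² = μ/r at r = 1.22×10^5 km: μ = v²r = (32.2)² × 1.22×10^5 = 1.26494×10^8 km³/s².
Transfer-ellipse semi-major axis a_t = (r₁ + r₂)/2 = (1.220×10^5 + 1.210×10^6)/2 = 6.660×10^5 km.
The periapsis of the transfer ellipse is at r = 1.220×10^5 km.
Vis-viva: v = √[μ(2/r − 1/a_t)] = √[1.26494×10^8 × (2/1.220×10^5 − 1/6.660×10^5)] = 43.40 km/s.

v = 43400 m/s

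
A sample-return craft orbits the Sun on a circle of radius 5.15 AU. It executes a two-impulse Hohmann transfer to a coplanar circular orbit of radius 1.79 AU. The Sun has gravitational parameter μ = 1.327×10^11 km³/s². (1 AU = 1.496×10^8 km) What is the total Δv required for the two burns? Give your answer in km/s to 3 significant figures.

Δv = 8.56 km/s

In km: r₁ = 5.15 × 1.496×10^8 = 7.7044×10^8 km; r₂ = 1.79 × 1.496×10^8 = 2.67784×10^8 km.
Transfer-ellipse semi-major axis a_t = (r₁ + r₂)/2 = (7.7044×10^8 + 2.67784×10^8)/2 = 5.19112×10^8 km.
At r₁ the circular-orbit speed is v₁ = √(μ/r₁) = 13.124 km/s.
Transfer-orbit speed at r₁ (vis-viva equation): v_a = √[μ(2/r₁ − 1/a_t)] = 9.4260 km/s.
First burn Δv₁ = |v_a − v₁| = 3.698 km/s.
At r₂, v₂ = √(μ/r₂) = 22.261 km/s.
Transfer-orbit speed at r₂: v_p = √[μ(2/r₂ − 1/a_t)] = 27.120 km/s.
Second burn Δv₂ = |v₂ − v_p| = 4.859 km/s.
Total Δv = Δv₁ + Δv₂ = 8.557 km/s.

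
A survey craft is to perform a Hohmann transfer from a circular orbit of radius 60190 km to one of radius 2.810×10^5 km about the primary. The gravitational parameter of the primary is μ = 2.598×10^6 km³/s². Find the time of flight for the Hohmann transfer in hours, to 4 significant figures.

t = 38.15 hours

Transfer-ellipse semi-major axis a_t = (r₁ + r₂)/2 = (60190 + 2.810×10^5)/2 = 1.70595×10^5 km.
Half the transfer-orbit period gives t = π√(a_t³/μ) = 1.3733×10^5 s.
Converting: 1.3733×10^5 s ÷ 3600 s/hour = 38.15 hours.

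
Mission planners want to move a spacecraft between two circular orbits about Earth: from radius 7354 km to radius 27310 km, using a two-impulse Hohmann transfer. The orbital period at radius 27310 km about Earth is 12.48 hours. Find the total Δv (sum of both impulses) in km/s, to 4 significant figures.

From Kepler's third law T² = 4π²r³/μ at r = 27310 km, T = 12.48 hours = 12.48 × 3600 s = 44928 s: μ = 4π²r³/T² = 3.98374×10^5 km³/s².
The Hohmann ellipse has a_t = (r₁ + r₂)/2 = 17332 km.
Circular speed at r₁: v₁ = √(μ/r₁) = √(3.98374×10^5/7354) = 7.360 km/s.
Transfer-orbit speed at r₁ (v² = μ(2/r − 1/a)): v_p = √[μ(2/r₁ − 1/a_t)] = 9.239 km/s.
First burn Δv₁ = |v_p − v₁| = 1.879 km/s.
Circular speed at r₂: v₂ = √(μ/r₂) = 3.819 km/s.
Transfer-orbit speed at r₂: v_a = √[μ(2/r₂ − 1/a_t)] = 2.488 km/s.
Second burn Δv₂ = |v₂ − v_a| = 1.331 km/s.
Total Δv = Δv₁ + Δv₂ = 3.210 km/s.

Δv = 3.210 km/s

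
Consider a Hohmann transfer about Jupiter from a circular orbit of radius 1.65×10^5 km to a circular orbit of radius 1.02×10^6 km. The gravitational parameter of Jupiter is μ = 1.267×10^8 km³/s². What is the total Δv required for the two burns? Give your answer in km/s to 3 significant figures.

Δv = 13.9 km/s

Transfer-ellipse semi-major axis a_t = (r₁ + r₂)/2 = (1.650×10^5 + 1.020×10^6)/2 = 5.925×10^5 km.
Circular speed at r₁: v₁ = √(μ/r₁) = √(1.267×10^8/1.650×10^5) = 27.7106 km/s.
Transfer-orbit speed at r₁ (v² = μ(2/r − 1/a)): v_p = √[μ(2/r₁ − 1/a_t)] = 36.3582 km/s.
First burn Δv₁ = |v_p − v₁| = 8.648 km/s.
At r₂, v₂ = √(μ/r₂) = 11.1452 km/s.
Transfer-orbit speed at r₂: v_a = √[μ(2/r₂ − 1/a_t)] = 5.88147 km/s.
Second burn Δv₂ = |v₂ − v_a| = 5.264 km/s.
Total Δv = Δv₁ + Δv₂ = 13.91 km/s.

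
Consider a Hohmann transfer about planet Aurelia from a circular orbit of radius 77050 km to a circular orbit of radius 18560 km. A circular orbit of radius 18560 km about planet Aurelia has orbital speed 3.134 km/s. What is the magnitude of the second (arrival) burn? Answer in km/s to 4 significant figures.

Δv₂ = 0.8448 km/s

From the circular-orbit relation v² = μ/r at r = 18560 km: μ = v²r = (3.134)² × 18560 = 1.82296×10^5 km³/s².
The Hohmann ellipse has a_t = (r₁ + r₂)/2 = 47805 km.
Circular speed at r = 18560 km: v_c = √(μ/r) = 3.1340 km/s.
Vis-viva on the transfer ellipse at r = 18560 km gives v_t = √[μ(2/r − 1/a_t)] = 3.9788 km/s.
Δv₂ = |v_t − v_c| = |3.9788 − 3.1340| = 0.8448 km/s.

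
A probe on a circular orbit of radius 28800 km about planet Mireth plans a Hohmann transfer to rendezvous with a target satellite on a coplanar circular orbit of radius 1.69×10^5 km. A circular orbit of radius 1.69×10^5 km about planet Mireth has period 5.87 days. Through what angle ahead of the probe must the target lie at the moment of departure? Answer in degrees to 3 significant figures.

From Kepler's third law T² = 4π²r³/μ at r = 1.69×10^5 km, T = 5.87 days = 5.87 × 86400 s = 5.07168×10^5 s: μ = 4π²r³/T² = 7.40826×10^5 km³/s².
Semi-major axis of the transfer orbit: a_t = (28800 + 1.690×10^5)/2 = 98900 km.
Transfer time t = π√(a_t³/μ) = 1.1352×10^5 s.
Target angular speed ω₂ = √(μ/r₂³) = 1.2389×10^-5 rad/s.
Angle swept by the target during transfer: ω₂·t = 1.4064 rad = 80.58°.
Arrival is 180° from departure on the ellipse, so φ = 180° − 80.58° = 99.4°.

φ = 99.4°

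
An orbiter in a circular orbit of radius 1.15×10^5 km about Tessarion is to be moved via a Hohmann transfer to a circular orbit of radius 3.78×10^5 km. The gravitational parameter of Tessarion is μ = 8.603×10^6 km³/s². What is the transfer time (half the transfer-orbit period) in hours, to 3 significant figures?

The Hohmann ellipse has a_t = (r₁ + r₂)/2 = 2.465×10^5 km.
By Kepler's third law the transfer-orbit period is T = 2π√(a_t³/μ), so t = T/2 = 1.311×10^5 s.
Converting: 1.311×10^5 s ÷ 3600 s/hour = 36.4 hours.

t = 36.4 hours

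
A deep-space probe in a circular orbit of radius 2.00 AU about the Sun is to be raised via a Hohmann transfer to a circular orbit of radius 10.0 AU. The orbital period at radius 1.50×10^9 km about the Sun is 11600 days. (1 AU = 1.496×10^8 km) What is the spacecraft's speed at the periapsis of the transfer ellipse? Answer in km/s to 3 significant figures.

From Kepler's third law T² = 4π²r³/μ at r = 1.50×10^9 km, T = 11600 days = 11600 × 86400 s = 1.00224×10^9 s: μ = 4π²r³/T² = 1.32645×10^11 km³/s².
In km: r₁ = 2.00 × 1.496×10^8 = 2.992×10^8 km; r₂ = 10.0 × 1.496×10^8 = 1.496×10^9 km.
The Hohmann ellipse has a_t = (r₁ + r₂)/2 = 8.976×10^8 km.
The periapsis of the transfer ellipse is at r = 2.992×10^8 km.
From the vis-viva equation, v = √[μ(2/r − 1/a_t)] = 27.18 km/s.

v = 27.2 km/s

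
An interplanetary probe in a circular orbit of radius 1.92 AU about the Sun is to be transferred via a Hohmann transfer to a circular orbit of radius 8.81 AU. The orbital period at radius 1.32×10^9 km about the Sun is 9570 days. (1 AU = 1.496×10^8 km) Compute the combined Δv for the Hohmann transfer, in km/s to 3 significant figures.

Δv = 10.1 km/s

From Kepler's third law T² = 4π²r³/μ at r = 1.32×10^9 km, T = 9570 days = 9570 × 86400 s = 8.26848×10^8 s: μ = 4π²r³/T² = 1.32810×10^11 km³/s².
In km: r₁ = 1.92 × 1.496×10^8 = 2.87232×10^8 km; r₂ = 8.81 × 1.496×10^8 = 1.317976×10^9 km.
The Hohmann ellipse has a_t = (r₁ + r₂)/2 = 8.02604×10^8 km.
Circular speed at r₁: v₁ = √(μ/r₁) = √(1.32810×10^11/2.87232×10^8) = 21.5030 km/s.
On the transfer ellipse at r₁, vis-viva gives v_p = √[μ(2/r₁ − 1/a_t)] = 27.5551 km/s.
First burn Δv₁ = |v_p − v₁| = 6.0521 km/s.
Circular speed at r₂: v₂ = √(μ/r₂) = 10.0383 km/s.
Transfer-orbit speed at r₂: v_a = √[μ(2/r₂ − 1/a_t)] = 6.00519 km/s.
Second burn Δv₂ = |v₂ − v_a| = 4.0331 km/s.
Δv = Δv₁ + Δv₂ = 6.0521 + 4.0331 = 10.09 km/s.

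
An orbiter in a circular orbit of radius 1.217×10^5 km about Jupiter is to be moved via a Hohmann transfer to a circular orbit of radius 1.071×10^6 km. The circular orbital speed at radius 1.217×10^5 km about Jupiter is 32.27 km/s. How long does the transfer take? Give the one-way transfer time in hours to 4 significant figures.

From the circular-orbit relation v² = μ/r at r = 1.217×10^5 km: μ = v²r = (32.27)² × 1.217×10^5 = 1.26733×10^8 km³/s².
Transfer-ellipse semi-major axis a_t = (r₁ + r₂)/2 = (1.217×10^5 + 1.071×10^6)/2 = 5.9635×10^5 km.
Transfer time t = π√(a_t³/μ) = π√((5.9635×10^5)³ / 1.26733×10^8) = 1.2852×10^5 s.
Converting: 1.2852×10^5 s ÷ 3600 s/hour = 35.70 hours.

t = 35.70 hours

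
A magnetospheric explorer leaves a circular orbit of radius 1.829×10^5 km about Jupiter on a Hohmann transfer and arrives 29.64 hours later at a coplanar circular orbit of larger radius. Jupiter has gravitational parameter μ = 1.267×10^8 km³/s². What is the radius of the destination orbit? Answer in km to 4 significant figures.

r₂ = 8.706×10^5 km

Transfer time t = 29.64 hours = 1.06704×10^5 s, and t = π√(a_t³/μ).
So a_t = (μ t²/π²)^(1/3) = (1.267×10^8 × (1.06704×10^5)² / π²)^(1/3) = 5.2676×10^5 km.
Since a_t = (r₁ + r₂)/2, r₂ = 2a_t − r₁ = 2×5.2676×10^5 − 1.829×10^5 = 8.7062×10^5 km.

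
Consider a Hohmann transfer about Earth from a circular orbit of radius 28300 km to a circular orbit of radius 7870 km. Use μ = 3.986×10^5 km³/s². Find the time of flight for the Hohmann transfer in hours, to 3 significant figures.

t = 3.36 hours

Transfer-ellipse semi-major axis a_t = (r₁ + r₂)/2 = (28300 + 7870)/2 = 18085 km.
By Kepler's third law the transfer-orbit period is T = 2π√(a_t³/μ), so t = T/2 = 12100 s.
Converting: 12100 s ÷ 3600 s/hour = 3.36 hours.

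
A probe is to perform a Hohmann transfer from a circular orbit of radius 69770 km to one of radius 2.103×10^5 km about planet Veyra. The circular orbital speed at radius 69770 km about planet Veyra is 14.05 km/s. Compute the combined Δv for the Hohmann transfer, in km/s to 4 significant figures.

From the circular-orbit relation v² = μ/r at r = 69770 km: μ = v²r = (14.05)² × 69770 = 1.37728×10^7 km³/s².
Transfer-ellipse semi-major axis a_t = (r₁ + r₂)/2 = (69770 + 2.103×10^5)/2 = 1.40035×10^5 km.
Circular speed at r₁: v₁ = √(μ/r₁) = √(1.37728×10^7/69770) = 14.050 km/s.
On the transfer ellipse at r₁, vis-viva gives v_p = √[μ(2/r₁ − 1/a_t)] = 17.218 km/s.
First burn Δv₁ = |v_p − v₁| = 3.168 km/s.
At r₂, v₂ = √(μ/r₂) = 8.09266 km/s.
Transfer-orbit speed at r₂: v_a = √[μ(2/r₂ − 1/a_t)] = 5.71225 km/s.
Second burn Δv₂ = |v₂ − v_a| = 2.380 km/s.
Δv = Δv₁ + Δv₂ = 3.168 + 2.380 = 5.548 km/s.

Δv = 5.548 km/s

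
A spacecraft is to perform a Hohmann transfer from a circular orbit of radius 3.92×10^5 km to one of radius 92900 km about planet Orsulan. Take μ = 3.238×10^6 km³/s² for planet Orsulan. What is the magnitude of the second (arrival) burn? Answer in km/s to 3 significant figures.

Δv₂ = 1.60 km/s

Semi-major axis of the transfer orbit: a_t = (3.920×10^5 + 92900)/2 = 2.4245×10^5 km.
On the circular orbit at r = 92900 km, v_c = √(μ/r) = 5.904 km/s.
Transfer-orbit speed at the same r (vis-viva, a = a_t): v_t = √[μ(2/r − 1/a_t)] = 7.507 km/s.
Δv₂ = |v_t − v_c| = |7.507 − 5.904| = 1.603 km/s.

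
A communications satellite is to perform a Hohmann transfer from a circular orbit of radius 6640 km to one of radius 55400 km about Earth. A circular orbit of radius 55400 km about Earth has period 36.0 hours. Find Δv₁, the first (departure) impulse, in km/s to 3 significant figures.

From Kepler's third law T² = 4π²r³/μ at r = 55400 km, T = 36.0 hours = 36.0 × 3600 s = 1.296×10^5 s: μ = 4π²r³/T² = 3.99649×10^5 km³/s².
Transfer-ellipse semi-major axis a_t = (r₁ + r₂)/2 = (6640 + 55400)/2 = 31020 km.
On the circular orbit at r = 6640 km, v_c = √(μ/r) = 7.7581 km/s.
Transfer-orbit speed at the same r (vis-viva, a = a_t): v_t = √[μ(2/r − 1/a_t)] = 10.368 km/s.
Δv₁ = |v_t − v_c| = |10.368 − 7.7581| = 2.610 km/s.

Δv₁ = 2.61 km/s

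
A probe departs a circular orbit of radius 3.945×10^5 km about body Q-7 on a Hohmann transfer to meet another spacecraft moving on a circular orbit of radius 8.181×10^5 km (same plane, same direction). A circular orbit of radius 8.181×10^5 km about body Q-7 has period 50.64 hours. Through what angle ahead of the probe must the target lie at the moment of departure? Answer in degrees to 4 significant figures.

φ = 65.16°

From Kepler's third law T² = 4π²r³/μ at r = 8.181×10^5 km, T = 50.64 hours = 50.64 × 3600 s = 1.82304×10^5 s: μ = 4π²r³/T² = 6.50409×10^8 km³/s².
Semi-major axis of the transfer orbit: a_t = (3.945×10^5 + 8.181×10^5)/2 = 6.063×10^5 km.
Transfer time t = π√(a_t³/μ) = 58155 s.
Target angular speed ω₂ = √(μ/r₂³) = 3.4465×10^-5 rad/s.
Angle swept by the target during transfer: ω₂·t = 2.0043 rad = 114.84°.
Arrival is 180° from departure on the ellipse, so φ = 180° − 114.84° = 65.16°.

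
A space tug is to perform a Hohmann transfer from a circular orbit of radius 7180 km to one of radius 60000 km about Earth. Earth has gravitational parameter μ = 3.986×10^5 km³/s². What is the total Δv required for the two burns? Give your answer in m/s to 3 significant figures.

The Hohmann ellipse has a_t = (r₁ + r₂)/2 = 33590 km.
At r₁ the circular-orbit speed is v₁ = √(μ/r₁) = 7.451 km/s.
On the transfer ellipse at r₁, vis-viva equation gives v_p = √[μ(2/r₁ − 1/a_t)] = 9.958 km/s.
First burn Δv₁ = |v_p − v₁| = 2.507 km/s.
At r₂, v₂ = √(μ/r₂) = 2.5775 km/s.
Transfer-orbit speed at r₂: v_a = √[μ(2/r₂ − 1/a_t)] = 1.1917 km/s.
Second burn Δv₂ = |v₂ − v_a| = 1.386 km/s.
Δv = Δv₁ + Δv₂ = 2.507 + 1.386 = 3.893 km/s.

Δv = 3890 m/s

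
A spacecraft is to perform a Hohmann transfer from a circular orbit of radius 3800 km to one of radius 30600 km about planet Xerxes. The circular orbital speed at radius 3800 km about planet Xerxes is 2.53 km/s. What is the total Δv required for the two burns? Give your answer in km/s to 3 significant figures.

From the circular-orbit relation v² = μ/r at r = 3800 km: μ = v²r = (2.53)² × 3800 = 24323.4 km³/s².
The Hohmann ellipse has a_t = (r₁ + r₂)/2 = 17200 km.
Circular speed at r₁: v₁ = √(μ/r₁) = √(24323.4/3800) = 2.5300 km/s.
Transfer-orbit speed at r₁ (vis-viva): v_p = √[μ(2/r₁ − 1/a_t)] = 3.3746 km/s.
First burn Δv₁ = |v_p − v₁| = 0.8446 km/s.
Circular speed at r₂: v₂ = √(μ/r₂) = 0.8916 km/s.
Transfer-orbit speed at r₂: v_a = √[μ(2/r₂ − 1/a_t)] = 0.4191 km/s.
Second burn Δv₂ = |v₂ − v_a| = 0.4725 km/s.
Δv = Δv₁ + Δv₂ = 0.8446 + 0.4725 = 1.317 km/s.

Δv = 1.32 km/s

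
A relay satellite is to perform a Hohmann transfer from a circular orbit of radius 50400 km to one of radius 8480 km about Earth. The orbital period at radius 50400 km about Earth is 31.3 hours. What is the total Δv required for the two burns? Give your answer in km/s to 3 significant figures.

From Kepler's third law T² = 4π²r³/μ at r = 50400 km, T = 31.3 hours = 31.3 × 3600 s = 1.1268×10^5 s: μ = 4π²r³/T² = 3.98068×10^5 km³/s².
Semi-major axis of the transfer orbit: a_t = (50400 + 8480)/2 = 29440 km.
At r₁ the circular-orbit speed is v₁ = √(μ/r₁) = 2.810 km/s.
Transfer-orbit speed at r₁ (v² = μ(2/r − 1/a)): v_a = √[μ(2/r₁ − 1/a_t)] = 1.508 km/s.
First burn Δv₁ = |v_a − v₁| = 1.302 km/s.
Circular speed at r₂: v₂ = √(μ/r₂) = 6.8514 km/s.
Transfer-orbit speed at r₂: v_p = √[μ(2/r₂ − 1/a_t)] = 8.9645 km/s.
Second burn Δv₂ = |v₂ − v_p| = 2.113 km/s.
Δv = Δv₁ + Δv₂ = 1.302 + 2.113 = 3.415 km/s.

Δv = 3.42 km/s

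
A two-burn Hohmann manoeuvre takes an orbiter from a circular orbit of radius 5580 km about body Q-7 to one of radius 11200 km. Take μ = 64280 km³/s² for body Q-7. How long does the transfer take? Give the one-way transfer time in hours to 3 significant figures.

Transfer-ellipse semi-major axis a_t = (r₁ + r₂)/2 = (5580 + 11200)/2 = 8390 km.
By Kepler's third law the transfer-orbit period is T = 2π√(a_t³/μ), so t = T/2 = 9523 s.
Converting: 9523 s ÷ 3600 s/hour = 2.65 hours.

t = 2.65 hours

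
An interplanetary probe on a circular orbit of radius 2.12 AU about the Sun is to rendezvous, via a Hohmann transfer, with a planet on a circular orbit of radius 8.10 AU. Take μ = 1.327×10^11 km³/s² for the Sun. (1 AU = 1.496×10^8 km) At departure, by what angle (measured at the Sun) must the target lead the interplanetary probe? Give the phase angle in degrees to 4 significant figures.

φ = 89.81°

In km: r₁ = 2.12 × 1.496×10^8 = 3.17152×10^8 km; r₂ = 8.10 × 1.496×10^8 = 1.21176×10^9 km.
Transfer-ellipse semi-major axis a_t = (r₁ + r₂)/2 = (3.17152×10^8 + 1.21176×10^9)/2 = 7.64456×10^8 km.
Transfer time t = π√(a_t³/μ) = 1.82282×10^8 s.
Target angular speed ω₂ = √(μ/r₂³) = 8.63596×10^-9 rad/s.
Angle swept by the target during transfer: ω₂·t = 1.57418 rad = 90.19°.
Arrival is 180° from departure on the ellipse, so φ = 180° − 90.19° = 89.81°.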